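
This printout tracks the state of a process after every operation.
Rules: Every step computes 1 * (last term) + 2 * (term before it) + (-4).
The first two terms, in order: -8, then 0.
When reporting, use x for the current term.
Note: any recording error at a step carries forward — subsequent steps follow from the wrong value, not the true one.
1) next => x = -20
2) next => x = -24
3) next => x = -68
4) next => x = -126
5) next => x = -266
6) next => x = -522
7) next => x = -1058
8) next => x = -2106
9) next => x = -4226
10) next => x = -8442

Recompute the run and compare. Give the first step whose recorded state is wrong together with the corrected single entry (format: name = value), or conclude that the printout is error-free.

1. x = 1*(0) + (2)*(-8) + (-4) = -20 (agrees with the printout)
2. x = 1*(-20) + (2)*(0) + (-4) = -24 (same as recorded)
3. x = 1*(-24) + (2)*(-20) + (-4) = -68 (same as recorded)
4. x = 1*(-68) + (2)*(-24) + (-4) = -120 (the entry is off here)
That makes step 4 the first incorrect line — x = -120 is what it should show.

step 4, x = -120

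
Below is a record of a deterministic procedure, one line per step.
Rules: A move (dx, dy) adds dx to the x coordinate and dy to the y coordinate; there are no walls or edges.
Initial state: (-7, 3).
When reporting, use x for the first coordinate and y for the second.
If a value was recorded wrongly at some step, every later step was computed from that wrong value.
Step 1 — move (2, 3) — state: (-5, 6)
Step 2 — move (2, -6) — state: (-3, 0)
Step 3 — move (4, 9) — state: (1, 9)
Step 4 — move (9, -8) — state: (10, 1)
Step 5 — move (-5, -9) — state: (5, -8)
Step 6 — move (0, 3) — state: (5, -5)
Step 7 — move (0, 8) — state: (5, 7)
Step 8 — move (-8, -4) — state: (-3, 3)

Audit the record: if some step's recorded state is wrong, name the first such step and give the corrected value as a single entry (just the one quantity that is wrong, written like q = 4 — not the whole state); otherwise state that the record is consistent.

Recomputing the run from the initial state:
step 1: x = -5, y = 6
step 2: x = -3, y = 0
step 3: x = 1, y = 9
step 4: x = 10, y = 1
step 5: x = 5, y = -8
step 6: x = 5, y = -5
step 7: x = 5, y = 3
step 8: x = -3, y = -1
The first disagreement with the record is at step 7, where the value should be y = 3.

step 7, y = 3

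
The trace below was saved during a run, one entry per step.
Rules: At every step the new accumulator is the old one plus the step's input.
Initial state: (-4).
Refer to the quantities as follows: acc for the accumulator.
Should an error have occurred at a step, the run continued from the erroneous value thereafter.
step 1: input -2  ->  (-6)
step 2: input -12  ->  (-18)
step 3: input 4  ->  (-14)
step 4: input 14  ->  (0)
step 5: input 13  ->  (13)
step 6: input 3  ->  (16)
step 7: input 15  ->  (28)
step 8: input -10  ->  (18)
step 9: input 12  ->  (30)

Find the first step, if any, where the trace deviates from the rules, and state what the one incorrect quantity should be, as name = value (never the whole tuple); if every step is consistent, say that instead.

Recomputing the run from the initial state:
step 1: acc = -6
step 2: acc = -18
step 3: acc = -14
step 4: acc = 0
step 5: acc = 13
step 6: acc = 16
step 7: acc = 31
step 8: acc = 21
step 9: acc = 33
The first disagreement with the trace is at step 7, where the value should be acc = 31.

step 7, acc = 31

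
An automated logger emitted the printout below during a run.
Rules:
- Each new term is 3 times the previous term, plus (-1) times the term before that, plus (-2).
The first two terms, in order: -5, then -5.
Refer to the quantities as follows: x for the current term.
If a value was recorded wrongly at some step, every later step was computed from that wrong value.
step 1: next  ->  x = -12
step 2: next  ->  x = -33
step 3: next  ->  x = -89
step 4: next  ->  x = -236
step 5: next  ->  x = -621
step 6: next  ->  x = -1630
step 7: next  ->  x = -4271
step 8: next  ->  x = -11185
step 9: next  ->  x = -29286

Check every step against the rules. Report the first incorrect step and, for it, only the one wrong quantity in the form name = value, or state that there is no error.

step 6, x = -1629

Recomputing the run from the initial state:
step 1: x = -12
step 2: x = -33
step 3: x = -89
step 4: x = -236
step 5: x = -621
step 6: x = -1629
step 7: x = -4268
step 8: x = -11177
step 9: x = -29265
The first disagreement with the printout is at step 6, where the value should be x = -1629.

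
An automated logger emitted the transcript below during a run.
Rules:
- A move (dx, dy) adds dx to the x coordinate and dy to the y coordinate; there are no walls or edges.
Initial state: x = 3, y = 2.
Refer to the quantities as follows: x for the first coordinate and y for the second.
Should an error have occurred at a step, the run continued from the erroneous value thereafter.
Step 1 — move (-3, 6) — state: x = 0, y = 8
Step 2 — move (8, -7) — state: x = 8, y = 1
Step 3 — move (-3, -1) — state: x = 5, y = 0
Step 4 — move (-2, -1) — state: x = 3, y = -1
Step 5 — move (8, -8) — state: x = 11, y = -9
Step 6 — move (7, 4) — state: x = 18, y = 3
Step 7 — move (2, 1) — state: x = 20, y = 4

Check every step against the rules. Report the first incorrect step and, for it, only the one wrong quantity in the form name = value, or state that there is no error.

step 6, y = -5

Recomputing the run from the initial state:
step 1: x = 0, y = 8
step 2: x = 8, y = 1
step 3: x = 5, y = 0
step 4: x = 3, y = -1
step 5: x = 11, y = -9
step 6: x = 18, y = -5
step 7: x = 20, y = -4
The first disagreement with the transcript is at step 6, where the value should be y = -5.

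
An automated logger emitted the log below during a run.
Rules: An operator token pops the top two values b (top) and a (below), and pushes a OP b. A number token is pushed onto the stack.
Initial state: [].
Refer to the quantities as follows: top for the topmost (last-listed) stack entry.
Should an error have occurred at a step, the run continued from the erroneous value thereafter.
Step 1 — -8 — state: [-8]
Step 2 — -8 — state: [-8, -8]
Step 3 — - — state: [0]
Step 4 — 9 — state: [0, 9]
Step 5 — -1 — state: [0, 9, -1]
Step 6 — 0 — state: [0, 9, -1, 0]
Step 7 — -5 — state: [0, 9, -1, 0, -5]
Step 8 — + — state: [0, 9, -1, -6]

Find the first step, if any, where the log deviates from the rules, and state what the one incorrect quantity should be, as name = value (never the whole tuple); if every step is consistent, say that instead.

step 1: push -8: top = -8 -> verified
step 2: push -8: top = -8 -> same as recorded
step 3: -8 - -8 = 0 -> same as recorded
step 4: push 9: top = 9 -> no discrepancy
step 5: push -1: top = -1 -> no discrepancy
step 6: push 0: top = 0 -> confirmed correct
step 7: push -5: top = -5 -> agrees with the log
step 8: 0 + -5 = -5 -> not what was recorded
So the first discrepancy is step 8, where the right value is top = -5.

step 8, top = -5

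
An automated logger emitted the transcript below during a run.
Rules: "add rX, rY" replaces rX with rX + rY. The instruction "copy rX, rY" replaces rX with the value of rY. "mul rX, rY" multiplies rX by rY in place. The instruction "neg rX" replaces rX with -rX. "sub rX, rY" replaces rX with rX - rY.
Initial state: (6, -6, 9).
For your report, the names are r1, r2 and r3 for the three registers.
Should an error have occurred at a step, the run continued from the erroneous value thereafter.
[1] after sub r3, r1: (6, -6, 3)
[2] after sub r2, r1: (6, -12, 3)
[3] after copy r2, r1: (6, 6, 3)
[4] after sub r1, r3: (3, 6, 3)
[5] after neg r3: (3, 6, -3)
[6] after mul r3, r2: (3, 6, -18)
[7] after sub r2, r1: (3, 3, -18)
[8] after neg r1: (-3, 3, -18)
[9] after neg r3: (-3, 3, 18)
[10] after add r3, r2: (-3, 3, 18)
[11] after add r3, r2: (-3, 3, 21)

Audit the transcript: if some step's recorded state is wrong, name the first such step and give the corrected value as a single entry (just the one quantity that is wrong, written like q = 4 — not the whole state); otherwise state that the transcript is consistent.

step 10, r3 = 21

Recomputing the run from the initial state:
step 1: r1 = 6, r2 = -6, r3 = 3
step 2: r1 = 6, r2 = -12, r3 = 3
step 3: r1 = 6, r2 = 6, r3 = 3
step 4: r1 = 3, r2 = 6, r3 = 3
step 5: r1 = 3, r2 = 6, r3 = -3
step 6: r1 = 3, r2 = 6, r3 = -18
step 7: r1 = 3, r2 = 3, r3 = -18
step 8: r1 = -3, r2 = 3, r3 = -18
step 9: r1 = -3, r2 = 3, r3 = 18
step 10: r1 = -3, r2 = 3, r3 = 21
step 11: r1 = -3, r2 = 3, r3 = 24
The first disagreement with the transcript is at step 10, where the value should be r3 = 21.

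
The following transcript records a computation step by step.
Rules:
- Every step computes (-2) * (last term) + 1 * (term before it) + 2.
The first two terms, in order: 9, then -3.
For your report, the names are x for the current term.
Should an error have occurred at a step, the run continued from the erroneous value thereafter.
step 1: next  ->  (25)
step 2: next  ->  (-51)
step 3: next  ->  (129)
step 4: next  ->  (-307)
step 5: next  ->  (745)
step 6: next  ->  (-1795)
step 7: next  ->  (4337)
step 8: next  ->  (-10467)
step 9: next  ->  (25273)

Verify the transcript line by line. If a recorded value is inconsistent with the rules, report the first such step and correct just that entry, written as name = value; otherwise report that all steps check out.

Recomputing the run from the initial state:
step 1: x = 17
step 2: x = -35
step 3: x = 89
step 4: x = -211
step 5: x = 513
step 6: x = -1235
step 7: x = 2985
step 8: x = -7203
step 9: x = 17393
The first disagreement with the transcript is at step 1, where the value should be x = 17.

step 1, x = 17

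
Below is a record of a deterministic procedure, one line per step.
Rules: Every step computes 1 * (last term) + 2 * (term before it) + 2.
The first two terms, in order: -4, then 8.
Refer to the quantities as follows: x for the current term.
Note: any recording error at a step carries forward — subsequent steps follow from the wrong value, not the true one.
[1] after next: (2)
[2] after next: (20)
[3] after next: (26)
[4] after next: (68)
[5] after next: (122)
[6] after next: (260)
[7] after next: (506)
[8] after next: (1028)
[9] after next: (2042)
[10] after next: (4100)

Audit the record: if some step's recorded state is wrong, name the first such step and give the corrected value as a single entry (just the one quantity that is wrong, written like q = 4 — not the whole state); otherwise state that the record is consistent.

Recomputing the run from the initial state:
step 1: x = 2
step 2: x = 20
step 3: x = 26
step 4: x = 68
step 5: x = 122
step 6: x = 260
step 7: x = 506
step 8: x = 1028
step 9: x = 2042
step 10: x = 4100
This matches the record at every step.

no error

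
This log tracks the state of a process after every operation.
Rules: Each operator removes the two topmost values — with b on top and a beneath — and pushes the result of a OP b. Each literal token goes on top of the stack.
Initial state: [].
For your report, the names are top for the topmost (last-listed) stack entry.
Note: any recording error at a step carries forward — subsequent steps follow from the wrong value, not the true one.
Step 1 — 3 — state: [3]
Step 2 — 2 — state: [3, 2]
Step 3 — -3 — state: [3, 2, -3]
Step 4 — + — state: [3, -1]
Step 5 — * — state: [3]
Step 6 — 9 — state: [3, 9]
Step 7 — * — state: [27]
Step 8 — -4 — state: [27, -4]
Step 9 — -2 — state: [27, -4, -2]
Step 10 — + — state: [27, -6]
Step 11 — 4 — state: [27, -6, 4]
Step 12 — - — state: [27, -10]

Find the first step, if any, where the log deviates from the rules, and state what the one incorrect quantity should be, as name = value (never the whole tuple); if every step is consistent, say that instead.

step 5, top = -3

step 1: push 3: top = 3 -> verified
step 2: push 2: top = 2 -> confirmed correct
step 3: push -3: top = -3 -> matches
step 4: 2 + -3 = -1 -> same as recorded
step 5: 3 * -1 = -3 -> not what was recorded
First incorrect step: 5; the correct value is top = -3.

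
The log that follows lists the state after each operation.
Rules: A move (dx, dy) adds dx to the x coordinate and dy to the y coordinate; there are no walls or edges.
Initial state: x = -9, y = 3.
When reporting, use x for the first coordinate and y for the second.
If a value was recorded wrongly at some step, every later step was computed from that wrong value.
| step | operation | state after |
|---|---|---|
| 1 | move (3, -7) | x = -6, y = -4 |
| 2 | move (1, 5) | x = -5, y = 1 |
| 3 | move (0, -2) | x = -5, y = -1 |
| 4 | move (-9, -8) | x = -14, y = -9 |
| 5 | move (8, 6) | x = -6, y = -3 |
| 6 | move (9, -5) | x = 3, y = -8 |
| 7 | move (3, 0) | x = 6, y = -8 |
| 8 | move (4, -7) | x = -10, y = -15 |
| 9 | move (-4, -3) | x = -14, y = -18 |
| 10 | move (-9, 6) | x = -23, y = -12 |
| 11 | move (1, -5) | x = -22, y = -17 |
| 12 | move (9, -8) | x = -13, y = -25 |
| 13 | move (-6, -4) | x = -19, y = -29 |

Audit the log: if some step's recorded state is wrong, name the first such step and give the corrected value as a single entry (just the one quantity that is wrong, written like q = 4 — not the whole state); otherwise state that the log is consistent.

step 8, x = 10

Recomputing the run from the initial state:
step 1: x = -6, y = -4
step 2: x = -5, y = 1
step 3: x = -5, y = -1
step 4: x = -14, y = -9
step 5: x = -6, y = -3
step 6: x = 3, y = -8
step 7: x = 6, y = -8
step 8: x = 10, y = -15
step 9: x = 6, y = -18
step 10: x = -3, y = -12
step 11: x = -2, y = -17
step 12: x = 7, y = -25
step 13: x = 1, y = -29
The first disagreement with the log is at step 8, where the value should be x = 10.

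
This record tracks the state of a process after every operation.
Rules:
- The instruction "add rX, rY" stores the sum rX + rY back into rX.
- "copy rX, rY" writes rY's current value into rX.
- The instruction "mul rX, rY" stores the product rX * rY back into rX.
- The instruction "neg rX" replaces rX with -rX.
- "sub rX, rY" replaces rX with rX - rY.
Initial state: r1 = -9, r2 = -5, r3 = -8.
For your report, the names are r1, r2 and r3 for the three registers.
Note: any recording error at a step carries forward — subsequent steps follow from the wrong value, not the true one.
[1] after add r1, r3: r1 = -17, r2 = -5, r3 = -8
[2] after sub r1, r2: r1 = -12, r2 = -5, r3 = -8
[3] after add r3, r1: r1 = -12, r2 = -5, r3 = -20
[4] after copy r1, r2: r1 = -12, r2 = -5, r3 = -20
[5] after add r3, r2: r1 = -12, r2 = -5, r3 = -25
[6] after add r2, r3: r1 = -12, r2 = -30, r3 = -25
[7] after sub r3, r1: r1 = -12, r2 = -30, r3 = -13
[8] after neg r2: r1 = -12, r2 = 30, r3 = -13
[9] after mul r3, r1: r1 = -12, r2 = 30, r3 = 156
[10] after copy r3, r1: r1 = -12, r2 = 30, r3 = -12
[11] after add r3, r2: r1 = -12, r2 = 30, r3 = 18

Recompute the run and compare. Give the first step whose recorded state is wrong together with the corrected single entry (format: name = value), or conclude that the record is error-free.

step 4, r1 = -5

Step 1: r1 = -9 + -8 = -17 — checks out.
Step 2: r1 = -17 - -5 = -12 — exactly as logged.
Step 3: r3 = -8 + -12 = -20 — confirmed correct.
Step 4: r1 = -5 — first mismatch against the record.
The earliest wrong entry is at step 4: it should read r1 = -5.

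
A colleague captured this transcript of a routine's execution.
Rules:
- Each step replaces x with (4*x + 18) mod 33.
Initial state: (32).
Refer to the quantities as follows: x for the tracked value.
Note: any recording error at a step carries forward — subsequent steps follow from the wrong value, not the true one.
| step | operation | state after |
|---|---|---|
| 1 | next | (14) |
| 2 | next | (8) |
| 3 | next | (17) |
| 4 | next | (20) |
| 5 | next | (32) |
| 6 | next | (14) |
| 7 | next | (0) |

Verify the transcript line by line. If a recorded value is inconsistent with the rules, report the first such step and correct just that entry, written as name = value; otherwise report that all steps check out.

Recomputing the run from the initial state:
step 1: x = 14
step 2: x = 8
step 3: x = 17
step 4: x = 20
step 5: x = 32
step 6: x = 14
step 7: x = 8
The first disagreement with the transcript is at step 7, where the value should be x = 8.

step 7, x = 8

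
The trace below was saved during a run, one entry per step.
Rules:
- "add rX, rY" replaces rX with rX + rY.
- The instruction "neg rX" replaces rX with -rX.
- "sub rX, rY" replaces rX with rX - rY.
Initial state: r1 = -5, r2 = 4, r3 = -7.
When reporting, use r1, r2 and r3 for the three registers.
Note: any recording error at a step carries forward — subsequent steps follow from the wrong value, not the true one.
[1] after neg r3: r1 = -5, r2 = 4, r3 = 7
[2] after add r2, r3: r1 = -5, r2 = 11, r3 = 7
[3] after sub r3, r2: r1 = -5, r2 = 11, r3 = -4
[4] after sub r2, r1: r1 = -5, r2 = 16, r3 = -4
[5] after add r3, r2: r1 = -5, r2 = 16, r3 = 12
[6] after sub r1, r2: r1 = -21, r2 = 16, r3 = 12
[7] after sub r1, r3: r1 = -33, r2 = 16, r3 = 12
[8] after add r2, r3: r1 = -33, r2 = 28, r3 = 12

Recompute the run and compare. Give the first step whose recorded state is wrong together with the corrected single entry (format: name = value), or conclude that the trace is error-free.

no error

1. r3 = -(-7) = 7 (confirmed correct)
2. r2 = 4 + 7 = 11 (matches)
3. r3 = 7 - 11 = -4 (in agreement)
4. r2 = 11 - -5 = 16 (agrees with the trace)
5. r3 = -4 + 16 = 12 (agrees with the trace)
6. r1 = -5 - 16 = -21 (matches)
7. r1 = -21 - 12 = -33 (confirmed correct)
8. r2 = 16 + 12 = 28 (checks out)
Each recorded entry agrees with the recomputation.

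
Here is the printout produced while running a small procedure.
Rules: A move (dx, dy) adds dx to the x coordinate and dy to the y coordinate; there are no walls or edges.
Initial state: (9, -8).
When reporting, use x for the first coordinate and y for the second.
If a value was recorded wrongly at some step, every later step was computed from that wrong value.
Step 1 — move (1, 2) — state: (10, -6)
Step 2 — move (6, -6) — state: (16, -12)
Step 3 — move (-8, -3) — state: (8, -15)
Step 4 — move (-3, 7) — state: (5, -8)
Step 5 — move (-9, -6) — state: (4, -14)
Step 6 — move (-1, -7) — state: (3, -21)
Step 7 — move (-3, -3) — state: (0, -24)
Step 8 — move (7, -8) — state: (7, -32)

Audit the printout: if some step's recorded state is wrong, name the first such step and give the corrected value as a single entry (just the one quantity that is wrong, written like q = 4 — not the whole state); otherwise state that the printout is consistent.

Recomputing the run from the initial state:
step 1: x = 10, y = -6
step 2: x = 16, y = -12
step 3: x = 8, y = -15
step 4: x = 5, y = -8
step 5: x = -4, y = -14
step 6: x = -5, y = -21
step 7: x = -8, y = -24
step 8: x = -1, y = -32
The first disagreement with the printout is at step 5, where the value should be x = -4.

step 5, x = -4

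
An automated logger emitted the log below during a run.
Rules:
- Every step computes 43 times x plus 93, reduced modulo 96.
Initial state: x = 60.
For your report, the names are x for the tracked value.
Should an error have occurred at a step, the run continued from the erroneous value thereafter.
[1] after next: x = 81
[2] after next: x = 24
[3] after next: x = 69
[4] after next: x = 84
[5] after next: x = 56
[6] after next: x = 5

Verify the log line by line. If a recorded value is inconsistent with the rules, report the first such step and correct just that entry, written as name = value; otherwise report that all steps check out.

Recomputing the run from the initial state:
step 1: x = 81
step 2: x = 24
step 3: x = 69
step 4: x = 84
step 5: x = 57
step 6: x = 48
The first disagreement with the log is at step 5, where the value should be x = 57.

step 5, x = 57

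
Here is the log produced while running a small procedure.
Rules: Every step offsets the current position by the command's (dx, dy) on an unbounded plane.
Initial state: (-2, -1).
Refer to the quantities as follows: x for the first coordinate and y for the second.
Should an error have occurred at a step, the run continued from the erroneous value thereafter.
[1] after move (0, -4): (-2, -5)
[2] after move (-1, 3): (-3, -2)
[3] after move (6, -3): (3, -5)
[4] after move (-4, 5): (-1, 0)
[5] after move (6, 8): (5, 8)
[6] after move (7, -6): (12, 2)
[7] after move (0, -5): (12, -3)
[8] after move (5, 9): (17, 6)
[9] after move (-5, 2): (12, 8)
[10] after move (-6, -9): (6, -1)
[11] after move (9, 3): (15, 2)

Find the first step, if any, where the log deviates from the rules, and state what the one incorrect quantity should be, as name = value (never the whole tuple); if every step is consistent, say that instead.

Recomputing the run from the initial state:
step 1: x = -2, y = -5
step 2: x = -3, y = -2
step 3: x = 3, y = -5
step 4: x = -1, y = 0
step 5: x = 5, y = 8
step 6: x = 12, y = 2
step 7: x = 12, y = -3
step 8: x = 17, y = 6
step 9: x = 12, y = 8
step 10: x = 6, y = -1
step 11: x = 15, y = 2
This matches the log at every step.

no error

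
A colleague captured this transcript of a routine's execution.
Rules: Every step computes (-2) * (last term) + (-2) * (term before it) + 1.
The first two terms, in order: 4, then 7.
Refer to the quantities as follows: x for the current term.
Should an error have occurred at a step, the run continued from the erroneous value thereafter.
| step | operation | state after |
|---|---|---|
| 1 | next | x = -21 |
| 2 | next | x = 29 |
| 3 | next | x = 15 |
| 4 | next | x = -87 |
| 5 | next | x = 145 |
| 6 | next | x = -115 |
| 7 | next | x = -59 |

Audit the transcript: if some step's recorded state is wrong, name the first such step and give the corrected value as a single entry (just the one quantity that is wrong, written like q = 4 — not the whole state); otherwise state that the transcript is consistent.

step 3, x = -15

Recomputing the run from the initial state:
step 1: x = -21
step 2: x = 29
step 3: x = -15
step 4: x = -27
step 5: x = 85
step 6: x = -115
step 7: x = 61
The first disagreement with the transcript is at step 3, where the value should be x = -15.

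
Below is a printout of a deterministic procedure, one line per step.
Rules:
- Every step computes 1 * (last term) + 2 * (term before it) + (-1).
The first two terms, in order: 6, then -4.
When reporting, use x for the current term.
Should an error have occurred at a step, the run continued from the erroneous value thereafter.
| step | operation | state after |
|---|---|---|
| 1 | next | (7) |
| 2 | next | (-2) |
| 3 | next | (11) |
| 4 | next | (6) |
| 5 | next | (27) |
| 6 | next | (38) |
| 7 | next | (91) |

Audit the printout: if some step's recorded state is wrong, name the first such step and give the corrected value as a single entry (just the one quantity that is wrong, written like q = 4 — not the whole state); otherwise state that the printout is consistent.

Step 1: x = 1*(-4) + (2)*(6) + (-1) = 7 — no discrepancy.
Step 2: x = 1*(7) + (2)*(-4) + (-1) = -2 — matches.
Step 3: x = 1*(-2) + (2)*(7) + (-1) = 11 — verified.
Step 4: x = 1*(11) + (2)*(-2) + (-1) = 6 — no discrepancy.
Step 5: x = 1*(6) + (2)*(11) + (-1) = 27 — checks out.
Step 6: x = 1*(27) + (2)*(6) + (-1) = 38 — exactly as logged.
Step 7: x = 1*(38) + (2)*(27) + (-1) = 91 — no discrepancy.
All steps check out; nothing to correct.

no error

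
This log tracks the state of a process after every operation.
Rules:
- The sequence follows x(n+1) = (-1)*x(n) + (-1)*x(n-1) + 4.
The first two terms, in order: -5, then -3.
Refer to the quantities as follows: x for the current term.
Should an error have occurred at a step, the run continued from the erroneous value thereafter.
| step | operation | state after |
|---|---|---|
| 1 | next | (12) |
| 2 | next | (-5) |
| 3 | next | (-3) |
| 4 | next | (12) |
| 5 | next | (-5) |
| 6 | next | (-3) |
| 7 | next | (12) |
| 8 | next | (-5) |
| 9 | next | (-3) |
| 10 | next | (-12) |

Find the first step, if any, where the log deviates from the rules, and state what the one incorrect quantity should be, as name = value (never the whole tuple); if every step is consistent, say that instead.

step 1: x = -1*(-3) + (-1)*(-5) + (4) = 12 -> matches
step 2: x = -1*(12) + (-1)*(-3) + (4) = -5 -> exactly as logged
step 3: x = -1*(-5) + (-1)*(12) + (4) = -3 -> same as recorded
step 4: x = -1*(-3) + (-1)*(-5) + (4) = 12 -> no discrepancy
step 5: x = -1*(12) + (-1)*(-3) + (4) = -5 -> matches
step 6: x = -1*(-5) + (-1)*(12) + (4) = -3 -> confirmed correct
step 7: x = -1*(-3) + (-1)*(-5) + (4) = 12 -> consistent with the log
step 8: x = -1*(12) + (-1)*(-3) + (4) = -5 -> verified
step 9: x = -1*(-5) + (-1)*(12) + (4) = -3 -> agrees with the log
step 10: x = -1*(-3) + (-1)*(-5) + (4) = 12 -> the log disagrees here
So the first discrepancy is step 10, where the right value is x = 12.

step 10, x = 12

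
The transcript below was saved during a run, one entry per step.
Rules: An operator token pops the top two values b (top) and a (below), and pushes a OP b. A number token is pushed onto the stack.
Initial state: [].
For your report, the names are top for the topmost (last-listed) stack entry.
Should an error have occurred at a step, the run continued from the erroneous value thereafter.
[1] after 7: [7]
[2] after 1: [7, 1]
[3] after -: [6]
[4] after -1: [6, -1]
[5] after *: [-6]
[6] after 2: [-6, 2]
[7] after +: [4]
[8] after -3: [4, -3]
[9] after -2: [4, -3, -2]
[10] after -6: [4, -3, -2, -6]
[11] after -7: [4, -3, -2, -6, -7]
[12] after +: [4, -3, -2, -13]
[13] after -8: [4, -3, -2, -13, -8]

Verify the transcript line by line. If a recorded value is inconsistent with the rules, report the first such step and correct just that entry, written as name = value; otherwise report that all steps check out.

Recomputing the run from the initial state:
step 1: [7]
step 2: [7, 1]
step 3: [6]
step 4: [6, -1]
step 5: [-6]
step 6: [-6, 2]
step 7: [-4]
step 8: [-4, -3]
step 9: [-4, -3, -2]
step 10: [-4, -3, -2, -6]
step 11: [-4, -3, -2, -6, -7]
step 12: [-4, -3, -2, -13]
step 13: [-4, -3, -2, -13, -8]
The first disagreement with the transcript is at step 7, where the value should be top = -4.

step 7, top = -4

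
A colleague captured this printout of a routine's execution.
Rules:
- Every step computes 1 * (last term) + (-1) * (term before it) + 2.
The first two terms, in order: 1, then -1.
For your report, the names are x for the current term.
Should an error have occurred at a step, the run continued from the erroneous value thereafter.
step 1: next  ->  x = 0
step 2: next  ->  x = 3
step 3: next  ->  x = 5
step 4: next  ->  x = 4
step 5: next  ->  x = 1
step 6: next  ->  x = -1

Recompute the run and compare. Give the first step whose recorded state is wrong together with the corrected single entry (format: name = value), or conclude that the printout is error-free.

Recomputing the run from the initial state:
step 1: x = 0
step 2: x = 3
step 3: x = 5
step 4: x = 4
step 5: x = 1
step 6: x = -1
This matches the printout at every step.

no error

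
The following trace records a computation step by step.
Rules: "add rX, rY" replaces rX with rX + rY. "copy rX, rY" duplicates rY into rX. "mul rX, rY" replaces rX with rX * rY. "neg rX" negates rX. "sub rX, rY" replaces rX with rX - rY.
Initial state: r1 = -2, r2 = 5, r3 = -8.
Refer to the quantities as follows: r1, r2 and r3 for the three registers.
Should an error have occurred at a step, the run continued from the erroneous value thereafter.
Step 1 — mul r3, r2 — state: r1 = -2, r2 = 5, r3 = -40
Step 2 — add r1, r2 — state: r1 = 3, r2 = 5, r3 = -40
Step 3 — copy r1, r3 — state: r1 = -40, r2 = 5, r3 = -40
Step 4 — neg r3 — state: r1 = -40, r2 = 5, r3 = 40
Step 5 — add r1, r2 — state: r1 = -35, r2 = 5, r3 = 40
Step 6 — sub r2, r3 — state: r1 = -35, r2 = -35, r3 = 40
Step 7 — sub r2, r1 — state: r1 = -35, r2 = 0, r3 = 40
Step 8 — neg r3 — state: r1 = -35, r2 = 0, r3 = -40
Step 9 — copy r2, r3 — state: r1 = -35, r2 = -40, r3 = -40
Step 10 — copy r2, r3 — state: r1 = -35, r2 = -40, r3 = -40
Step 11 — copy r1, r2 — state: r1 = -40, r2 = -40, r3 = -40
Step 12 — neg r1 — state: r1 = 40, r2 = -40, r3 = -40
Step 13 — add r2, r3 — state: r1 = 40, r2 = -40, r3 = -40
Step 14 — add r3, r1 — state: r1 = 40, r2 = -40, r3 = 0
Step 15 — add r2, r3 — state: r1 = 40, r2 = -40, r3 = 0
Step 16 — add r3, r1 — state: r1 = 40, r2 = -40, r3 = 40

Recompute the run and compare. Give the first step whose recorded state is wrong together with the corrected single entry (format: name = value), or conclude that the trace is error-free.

1. r3 = -8 * 5 = -40 (checks out)
2. r1 = -2 + 5 = 3 (exactly as logged)
3. r1 = -40 (same as recorded)
4. r3 = -(-40) = 40 (verified)
5. r1 = -40 + 5 = -35 (same as recorded)
6. r2 = 5 - 40 = -35 (matches)
7. r2 = -35 - -35 = 0 (confirmed correct)
8. r3 = -(40) = -40 (verified)
9. r2 = -40 (matches)
10. r2 = -40 (matches)
11. r1 = -40 (matches)
12. r1 = -(-40) = 40 (checks out)
13. r2 = -40 + -40 = -80 (the recorded entry deviates here)
The earliest wrong entry is at step 13: it should read r2 = -80.

step 13, r2 = -80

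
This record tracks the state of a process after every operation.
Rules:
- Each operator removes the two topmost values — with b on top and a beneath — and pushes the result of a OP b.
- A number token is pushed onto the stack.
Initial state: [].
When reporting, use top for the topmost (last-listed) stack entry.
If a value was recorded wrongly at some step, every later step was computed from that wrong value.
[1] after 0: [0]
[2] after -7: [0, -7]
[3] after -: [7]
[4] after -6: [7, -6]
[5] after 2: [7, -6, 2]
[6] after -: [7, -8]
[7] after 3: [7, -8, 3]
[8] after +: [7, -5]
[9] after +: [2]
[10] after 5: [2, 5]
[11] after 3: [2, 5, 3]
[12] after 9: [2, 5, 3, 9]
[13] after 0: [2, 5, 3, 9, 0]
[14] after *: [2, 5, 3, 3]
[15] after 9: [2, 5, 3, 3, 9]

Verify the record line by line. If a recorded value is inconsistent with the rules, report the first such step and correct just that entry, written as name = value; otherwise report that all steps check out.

step 14, top = 0

Step 1: push 0: top = 0 — matches.
Step 2: push -7: top = -7 — confirmed correct.
Step 3: 0 - -7 = 7 — matches.
Step 4: push -6: top = -6 — verified.
Step 5: push 2: top = 2 — same as recorded.
Step 6: -6 - 2 = -8 — verified.
Step 7: push 3: top = 3 — in agreement.
Step 8: -8 + 3 = -5 — exactly as logged.
Step 9: 7 + -5 = 2 — consistent with the record.
Step 10: push 5: top = 5 — checks out.
Step 11: push 3: top = 3 — agrees with the record.
Step 12: push 9: top = 9 — agrees with the record.
Step 13: push 0: top = 0 — confirmed correct.
Step 14: 9 * 0 = 0 — the record has a different value.
Conclusion: step 14 carries the first error; the entry should be top = 0.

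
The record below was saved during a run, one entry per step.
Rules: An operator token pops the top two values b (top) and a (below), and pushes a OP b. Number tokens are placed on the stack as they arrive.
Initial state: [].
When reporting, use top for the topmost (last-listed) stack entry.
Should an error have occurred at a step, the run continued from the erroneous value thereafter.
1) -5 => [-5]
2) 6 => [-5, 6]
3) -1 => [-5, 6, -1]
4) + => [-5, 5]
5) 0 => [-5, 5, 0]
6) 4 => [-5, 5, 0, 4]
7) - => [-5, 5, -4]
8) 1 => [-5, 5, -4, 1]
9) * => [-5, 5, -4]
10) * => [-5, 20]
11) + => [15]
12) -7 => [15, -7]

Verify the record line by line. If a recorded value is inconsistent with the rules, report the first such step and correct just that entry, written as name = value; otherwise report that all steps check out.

Recomputing the run from the initial state:
step 1: [-5]
step 2: [-5, 6]
step 3: [-5, 6, -1]
step 4: [-5, 5]
step 5: [-5, 5, 0]
step 6: [-5, 5, 0, 4]
step 7: [-5, 5, -4]
step 8: [-5, 5, -4, 1]
step 9: [-5, 5, -4]
step 10: [-5, -20]
step 11: [-25]
step 12: [-25, -7]
The first disagreement with the record is at step 10, where the value should be top = -20.

step 10, top = -20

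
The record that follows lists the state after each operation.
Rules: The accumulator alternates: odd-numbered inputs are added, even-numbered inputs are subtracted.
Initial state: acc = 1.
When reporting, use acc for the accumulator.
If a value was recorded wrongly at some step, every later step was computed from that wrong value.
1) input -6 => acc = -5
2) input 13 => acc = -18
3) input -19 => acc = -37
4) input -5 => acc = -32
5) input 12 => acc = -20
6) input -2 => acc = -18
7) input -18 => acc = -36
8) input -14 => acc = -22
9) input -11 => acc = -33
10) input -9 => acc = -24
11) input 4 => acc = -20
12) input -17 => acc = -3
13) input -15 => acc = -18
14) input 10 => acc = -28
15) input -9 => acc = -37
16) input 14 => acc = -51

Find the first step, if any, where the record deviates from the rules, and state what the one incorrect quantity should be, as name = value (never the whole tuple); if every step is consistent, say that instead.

no error

step 1: acc = 1 + -6 = -5 -> matches
step 2: acc = -5 - 13 = -18 -> checks out
step 3: acc = -18 + -19 = -37 -> confirmed correct
step 4: acc = -37 - -5 = -32 -> same as recorded
step 5: acc = -32 + 12 = -20 -> no discrepancy
step 6: acc = -20 - -2 = -18 -> in agreement
step 7: acc = -18 + -18 = -36 -> same as recorded
step 8: acc = -36 - -14 = -22 -> in agreement
step 9: acc = -22 + -11 = -33 -> in agreement
step 10: acc = -33 - -9 = -24 -> agrees with the record
step 11: acc = -24 + 4 = -20 -> in agreement
step 12: acc = -20 - -17 = -3 -> no discrepancy
step 13: acc = -3 + -15 = -18 -> consistent with the record
step 14: acc = -18 - 10 = -28 -> exactly as logged
step 15: acc = -28 + -9 = -37 -> agrees with the record
step 16: acc = -37 - 14 = -51 -> verified
All entries verified; no error found.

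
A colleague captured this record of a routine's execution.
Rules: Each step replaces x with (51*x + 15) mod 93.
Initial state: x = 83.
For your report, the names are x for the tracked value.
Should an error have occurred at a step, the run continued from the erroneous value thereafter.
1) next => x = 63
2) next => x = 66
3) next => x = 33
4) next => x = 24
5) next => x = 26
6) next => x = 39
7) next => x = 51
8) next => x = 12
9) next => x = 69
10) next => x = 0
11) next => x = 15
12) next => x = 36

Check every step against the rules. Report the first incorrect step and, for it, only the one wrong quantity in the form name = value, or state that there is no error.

1. x = (51*83 + 15) mod 93 = 63 (exactly as logged)
2. x = (51*63 + 15) mod 93 = 66 (checks out)
3. x = (51*66 + 15) mod 93 = 33 (consistent with the record)
4. x = (51*33 + 15) mod 93 = 24 (matches)
5. x = (51*24 + 15) mod 93 = 30 (a discrepancy with the record)
The earliest wrong entry is at step 5: it should read x = 30.

step 5, x = 30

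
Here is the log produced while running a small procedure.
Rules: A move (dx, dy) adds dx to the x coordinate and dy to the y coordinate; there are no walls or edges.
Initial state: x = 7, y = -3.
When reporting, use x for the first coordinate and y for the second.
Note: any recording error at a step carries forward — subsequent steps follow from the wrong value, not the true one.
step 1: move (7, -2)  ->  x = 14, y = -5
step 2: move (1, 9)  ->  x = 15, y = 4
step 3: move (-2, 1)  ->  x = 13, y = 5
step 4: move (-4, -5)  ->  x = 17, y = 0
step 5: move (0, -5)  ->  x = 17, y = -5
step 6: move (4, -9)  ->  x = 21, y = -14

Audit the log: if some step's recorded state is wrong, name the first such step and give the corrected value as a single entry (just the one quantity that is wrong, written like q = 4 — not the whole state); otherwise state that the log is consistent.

step 4, x = 9

1. x = 7 + (7) = 14, y = -3 + (-2) = -5 (same as recorded)
2. x = 14 + (1) = 15, y = -5 + (9) = 4 (no discrepancy)
3. x = 15 + (-2) = 13, y = 4 + (1) = 5 (consistent with the log)
4. x = 13 + (-4) = 9, y = 5 + (-5) = 0 (this is not what the log shows)
Step 4 is the first one off; corrected, x = 9.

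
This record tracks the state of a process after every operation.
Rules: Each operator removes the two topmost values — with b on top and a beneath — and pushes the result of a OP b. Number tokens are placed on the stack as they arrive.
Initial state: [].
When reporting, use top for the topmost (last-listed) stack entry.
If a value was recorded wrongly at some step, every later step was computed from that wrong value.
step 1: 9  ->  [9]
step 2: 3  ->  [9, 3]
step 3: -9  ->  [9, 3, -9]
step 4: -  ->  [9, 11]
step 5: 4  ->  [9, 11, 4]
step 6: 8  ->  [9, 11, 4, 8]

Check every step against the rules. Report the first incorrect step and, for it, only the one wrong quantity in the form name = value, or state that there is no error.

1. push 9: top = 9 (in agreement)
2. push 3: top = 3 (no discrepancy)
3. push -9: top = -9 (no discrepancy)
4. 3 - -9 = 12 (not what was recorded)
Conclusion: step 4 carries the first error; the entry should be top = 12.

step 4, top = 12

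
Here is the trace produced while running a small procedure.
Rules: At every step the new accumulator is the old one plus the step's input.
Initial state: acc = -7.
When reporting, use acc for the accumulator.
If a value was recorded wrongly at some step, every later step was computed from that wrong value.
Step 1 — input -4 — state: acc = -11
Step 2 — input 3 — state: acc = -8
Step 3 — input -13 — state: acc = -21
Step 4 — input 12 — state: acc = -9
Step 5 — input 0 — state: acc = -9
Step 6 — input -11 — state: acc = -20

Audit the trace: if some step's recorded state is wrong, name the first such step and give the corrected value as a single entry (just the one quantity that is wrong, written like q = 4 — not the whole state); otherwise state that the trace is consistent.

no error

Recomputing the run from the initial state:
step 1: acc = -11
step 2: acc = -8
step 3: acc = -21
step 4: acc = -9
step 5: acc = -9
step 6: acc = -20
This matches the trace at every step.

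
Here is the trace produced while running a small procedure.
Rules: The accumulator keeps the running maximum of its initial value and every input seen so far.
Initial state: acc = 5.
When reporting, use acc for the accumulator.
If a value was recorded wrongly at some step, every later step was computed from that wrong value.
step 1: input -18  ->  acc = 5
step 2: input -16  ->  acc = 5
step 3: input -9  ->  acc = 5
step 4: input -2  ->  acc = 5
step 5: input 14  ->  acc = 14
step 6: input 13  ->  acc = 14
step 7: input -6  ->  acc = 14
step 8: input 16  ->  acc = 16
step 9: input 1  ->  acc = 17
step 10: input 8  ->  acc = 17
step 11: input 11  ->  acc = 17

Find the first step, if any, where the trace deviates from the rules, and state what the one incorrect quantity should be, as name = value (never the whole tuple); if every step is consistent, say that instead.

step 9, acc = 16

1. acc = max(5, -18) = 5 (consistent with the trace)
2. acc = max(5, -16) = 5 (same as recorded)
3. acc = max(5, -9) = 5 (checks out)
4. acc = max(5, -2) = 5 (confirmed correct)
5. acc = max(5, 14) = 14 (verified)
6. acc = max(14, 13) = 14 (in agreement)
7. acc = max(14, -6) = 14 (in agreement)
8. acc = max(14, 16) = 16 (in agreement)
9. acc = max(16, 1) = 16 (the trace disagrees here)
Conclusion: step 9 carries the first error; the entry should be acc = 16.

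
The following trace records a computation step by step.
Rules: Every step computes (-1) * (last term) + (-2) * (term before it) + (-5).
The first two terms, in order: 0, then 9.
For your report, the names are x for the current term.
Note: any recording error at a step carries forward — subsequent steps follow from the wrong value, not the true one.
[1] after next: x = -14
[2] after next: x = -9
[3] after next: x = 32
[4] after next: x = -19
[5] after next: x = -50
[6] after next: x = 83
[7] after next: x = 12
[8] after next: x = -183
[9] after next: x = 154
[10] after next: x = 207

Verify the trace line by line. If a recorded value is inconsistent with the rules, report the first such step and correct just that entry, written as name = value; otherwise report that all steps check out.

Recomputing the run from the initial state:
step 1: x = -14
step 2: x = -9
step 3: x = 32
step 4: x = -19
step 5: x = -50
step 6: x = 83
step 7: x = 12
step 8: x = -183
step 9: x = 154
step 10: x = 207
This matches the trace at every step.

no error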